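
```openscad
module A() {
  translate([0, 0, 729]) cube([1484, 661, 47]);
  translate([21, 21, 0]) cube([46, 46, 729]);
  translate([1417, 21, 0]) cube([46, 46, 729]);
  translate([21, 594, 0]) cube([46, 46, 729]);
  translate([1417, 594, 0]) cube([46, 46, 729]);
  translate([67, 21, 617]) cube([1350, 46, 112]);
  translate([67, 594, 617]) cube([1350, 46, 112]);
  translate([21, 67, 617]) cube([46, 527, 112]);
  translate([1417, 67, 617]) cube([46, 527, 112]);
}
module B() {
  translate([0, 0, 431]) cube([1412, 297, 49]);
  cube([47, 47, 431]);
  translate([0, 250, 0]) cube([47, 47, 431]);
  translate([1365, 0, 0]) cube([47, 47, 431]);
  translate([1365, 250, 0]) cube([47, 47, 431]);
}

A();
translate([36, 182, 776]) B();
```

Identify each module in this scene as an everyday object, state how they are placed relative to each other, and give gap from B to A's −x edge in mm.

The bench's min-x is at 36; the table's min-x is 0; gap = 36 mm.

A is a table. B is a bench. The bench is on top of the table, centred. The gap from the bench to the table's −x edge is 36 mm.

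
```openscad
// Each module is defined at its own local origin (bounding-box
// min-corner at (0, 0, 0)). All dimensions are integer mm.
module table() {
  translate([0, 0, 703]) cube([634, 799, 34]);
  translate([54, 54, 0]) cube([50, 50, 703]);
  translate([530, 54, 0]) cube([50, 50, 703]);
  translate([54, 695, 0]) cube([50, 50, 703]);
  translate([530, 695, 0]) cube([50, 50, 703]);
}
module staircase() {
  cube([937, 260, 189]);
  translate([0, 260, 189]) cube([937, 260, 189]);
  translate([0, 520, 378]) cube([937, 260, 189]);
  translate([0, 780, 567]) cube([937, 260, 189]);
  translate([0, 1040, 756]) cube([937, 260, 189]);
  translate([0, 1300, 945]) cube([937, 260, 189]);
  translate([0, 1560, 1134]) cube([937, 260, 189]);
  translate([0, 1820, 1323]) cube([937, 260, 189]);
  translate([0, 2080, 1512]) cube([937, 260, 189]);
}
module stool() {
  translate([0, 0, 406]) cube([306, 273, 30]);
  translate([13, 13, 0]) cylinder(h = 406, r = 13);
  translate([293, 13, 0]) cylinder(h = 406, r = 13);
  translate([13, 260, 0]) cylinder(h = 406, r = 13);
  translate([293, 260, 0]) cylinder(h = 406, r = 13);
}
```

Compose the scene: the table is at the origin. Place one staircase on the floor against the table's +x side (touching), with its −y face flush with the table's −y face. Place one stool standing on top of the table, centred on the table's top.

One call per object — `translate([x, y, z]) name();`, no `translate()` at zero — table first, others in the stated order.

table();
translate([634, 0, 0]) staircase();
translate([164, 263, 737]) stool();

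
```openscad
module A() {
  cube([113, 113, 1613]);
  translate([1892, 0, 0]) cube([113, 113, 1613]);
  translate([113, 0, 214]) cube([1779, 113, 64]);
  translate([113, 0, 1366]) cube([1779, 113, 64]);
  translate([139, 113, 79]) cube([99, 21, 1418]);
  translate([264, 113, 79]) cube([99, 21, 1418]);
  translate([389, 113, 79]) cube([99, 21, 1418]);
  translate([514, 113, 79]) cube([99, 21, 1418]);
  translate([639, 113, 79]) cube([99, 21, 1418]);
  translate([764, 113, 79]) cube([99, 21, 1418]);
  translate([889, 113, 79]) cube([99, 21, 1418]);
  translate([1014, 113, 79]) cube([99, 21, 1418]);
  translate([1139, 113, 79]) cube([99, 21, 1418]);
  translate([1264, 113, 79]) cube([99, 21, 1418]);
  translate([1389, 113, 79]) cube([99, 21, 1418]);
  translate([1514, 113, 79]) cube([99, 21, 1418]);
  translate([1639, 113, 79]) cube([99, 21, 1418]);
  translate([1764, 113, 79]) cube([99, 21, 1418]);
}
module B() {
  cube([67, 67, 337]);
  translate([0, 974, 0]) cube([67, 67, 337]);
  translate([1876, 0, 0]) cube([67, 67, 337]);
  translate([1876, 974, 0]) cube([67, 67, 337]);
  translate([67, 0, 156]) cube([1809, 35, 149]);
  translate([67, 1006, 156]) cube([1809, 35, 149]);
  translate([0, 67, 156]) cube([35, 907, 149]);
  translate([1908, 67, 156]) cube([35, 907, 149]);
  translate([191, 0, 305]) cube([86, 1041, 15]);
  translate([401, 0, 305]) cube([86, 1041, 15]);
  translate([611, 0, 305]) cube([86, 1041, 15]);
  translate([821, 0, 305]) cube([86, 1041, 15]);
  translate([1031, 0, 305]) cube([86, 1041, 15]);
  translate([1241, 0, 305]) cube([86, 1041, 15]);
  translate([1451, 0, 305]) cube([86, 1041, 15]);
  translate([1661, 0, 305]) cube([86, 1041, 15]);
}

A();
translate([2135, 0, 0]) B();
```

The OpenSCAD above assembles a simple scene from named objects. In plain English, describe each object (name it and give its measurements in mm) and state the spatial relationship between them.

A is a fence section. Two 113×113 mm posts, 1613 mm tall, stand on the floor with a clear span of 1779 mm between their inner faces. Two horizontal rails of 113×64 mm section span the gap between the posts with their undersides at z = 214 mm and z = 1366 mm, flush with the posts' −y face. 14 pickets, each 99 mm wide, 21 mm thick and 1418 mm tall, are fixed to the +y face of the rails with their bottoms at z = 79 mm, evenly spaced across the span with equal gaps (rounded down to the nearest mm) at the −x end and between each pair — any rounding remainder accumulates at the +x end.

B is a bed frame 1943 mm long (x) by 1041 mm wide (y). Four 67×67 mm corner posts, 337 mm tall, at the corners of the footprint. Four rails of 35 mm thickness and 149 mm height run between adjacent posts with their undersides at z = 156 mm, their outer faces flush with the outside of the frame (the two x-running rails run between the posts' inner faces; the two y-running rails run between the posts' inner faces). 8 slats, each 86 mm wide (x) and 15 mm thick, lie across the top of the two x-running rails, running the full 1041 mm width of the frame in y; the slats are evenly spaced along x between the inner faces of the end posts with equal gaps (rounded down to the nearest mm) at the −x end and between each pair — any rounding remainder accumulates at the +x end.

The bed frame is on the floor beside the fence section on its +x side.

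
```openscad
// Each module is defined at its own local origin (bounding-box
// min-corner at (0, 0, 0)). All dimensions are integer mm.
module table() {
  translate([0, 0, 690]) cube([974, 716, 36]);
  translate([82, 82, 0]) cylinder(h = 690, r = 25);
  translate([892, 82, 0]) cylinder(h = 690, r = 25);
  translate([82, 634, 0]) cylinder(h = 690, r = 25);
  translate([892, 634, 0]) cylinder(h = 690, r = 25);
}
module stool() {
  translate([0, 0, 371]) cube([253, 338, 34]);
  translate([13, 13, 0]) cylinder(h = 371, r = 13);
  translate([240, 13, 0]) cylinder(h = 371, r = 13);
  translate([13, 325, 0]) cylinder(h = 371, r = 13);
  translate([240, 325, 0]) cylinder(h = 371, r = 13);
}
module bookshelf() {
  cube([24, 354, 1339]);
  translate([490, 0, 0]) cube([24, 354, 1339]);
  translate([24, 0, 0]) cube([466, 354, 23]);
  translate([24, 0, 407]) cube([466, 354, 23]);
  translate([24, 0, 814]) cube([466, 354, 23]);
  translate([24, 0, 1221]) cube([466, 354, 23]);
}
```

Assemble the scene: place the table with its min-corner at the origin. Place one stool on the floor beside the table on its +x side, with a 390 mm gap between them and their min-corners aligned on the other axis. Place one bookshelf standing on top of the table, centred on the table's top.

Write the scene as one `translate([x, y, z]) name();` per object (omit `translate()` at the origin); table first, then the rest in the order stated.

table();
translate([1364, 0, 0]) stool();
translate([230, 181, 726]) bookshelf();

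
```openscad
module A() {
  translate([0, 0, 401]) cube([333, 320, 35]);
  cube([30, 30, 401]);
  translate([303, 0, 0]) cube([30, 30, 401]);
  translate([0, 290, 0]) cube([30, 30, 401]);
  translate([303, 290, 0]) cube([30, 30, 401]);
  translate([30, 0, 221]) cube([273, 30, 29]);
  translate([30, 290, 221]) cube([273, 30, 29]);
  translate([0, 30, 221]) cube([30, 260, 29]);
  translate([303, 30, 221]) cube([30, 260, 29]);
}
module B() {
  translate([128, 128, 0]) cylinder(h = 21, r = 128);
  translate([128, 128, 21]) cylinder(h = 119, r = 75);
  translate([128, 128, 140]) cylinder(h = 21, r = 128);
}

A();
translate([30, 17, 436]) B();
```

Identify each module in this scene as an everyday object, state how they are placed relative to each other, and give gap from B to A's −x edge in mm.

The spool's min-x is at 30; the stool's min-x is 0; gap = 30 mm.

A is a stool. B is a spool. The spool is on top of the stool. The gap from the spool to the stool's −x edge is 30 mm.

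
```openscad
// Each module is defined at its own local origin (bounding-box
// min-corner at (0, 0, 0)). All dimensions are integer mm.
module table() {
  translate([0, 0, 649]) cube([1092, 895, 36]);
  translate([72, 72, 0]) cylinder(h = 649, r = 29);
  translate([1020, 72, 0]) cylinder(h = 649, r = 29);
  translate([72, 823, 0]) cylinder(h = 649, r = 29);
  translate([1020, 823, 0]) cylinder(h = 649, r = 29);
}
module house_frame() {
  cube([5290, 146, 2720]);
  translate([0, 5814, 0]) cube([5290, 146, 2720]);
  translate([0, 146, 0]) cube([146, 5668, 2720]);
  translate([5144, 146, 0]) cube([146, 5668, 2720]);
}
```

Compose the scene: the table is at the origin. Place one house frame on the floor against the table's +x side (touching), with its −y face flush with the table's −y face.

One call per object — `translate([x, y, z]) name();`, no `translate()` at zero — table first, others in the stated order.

table();
translate([1092, 0, 0]) house_frame();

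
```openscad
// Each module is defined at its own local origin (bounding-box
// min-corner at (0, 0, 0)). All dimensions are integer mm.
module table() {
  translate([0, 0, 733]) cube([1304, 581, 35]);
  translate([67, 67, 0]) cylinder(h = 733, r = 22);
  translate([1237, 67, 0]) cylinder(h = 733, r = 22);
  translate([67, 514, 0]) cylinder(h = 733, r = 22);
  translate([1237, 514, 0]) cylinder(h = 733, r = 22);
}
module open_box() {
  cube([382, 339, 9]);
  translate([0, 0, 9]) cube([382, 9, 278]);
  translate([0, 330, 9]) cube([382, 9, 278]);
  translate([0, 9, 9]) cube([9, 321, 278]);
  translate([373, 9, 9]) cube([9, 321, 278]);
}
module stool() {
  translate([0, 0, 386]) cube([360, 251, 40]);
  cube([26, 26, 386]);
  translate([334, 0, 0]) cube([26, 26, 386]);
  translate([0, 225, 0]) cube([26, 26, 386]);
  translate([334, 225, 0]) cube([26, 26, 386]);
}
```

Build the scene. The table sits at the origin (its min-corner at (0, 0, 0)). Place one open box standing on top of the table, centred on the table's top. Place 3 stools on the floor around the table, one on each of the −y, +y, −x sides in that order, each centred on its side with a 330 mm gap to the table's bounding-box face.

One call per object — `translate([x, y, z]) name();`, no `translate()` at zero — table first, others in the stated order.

table();
translate([461, 121, 768]) open_box();
translate([472, -581, 0]) stool();
translate([472, 911, 0]) stool();
translate([-690, 165, 0]) stool();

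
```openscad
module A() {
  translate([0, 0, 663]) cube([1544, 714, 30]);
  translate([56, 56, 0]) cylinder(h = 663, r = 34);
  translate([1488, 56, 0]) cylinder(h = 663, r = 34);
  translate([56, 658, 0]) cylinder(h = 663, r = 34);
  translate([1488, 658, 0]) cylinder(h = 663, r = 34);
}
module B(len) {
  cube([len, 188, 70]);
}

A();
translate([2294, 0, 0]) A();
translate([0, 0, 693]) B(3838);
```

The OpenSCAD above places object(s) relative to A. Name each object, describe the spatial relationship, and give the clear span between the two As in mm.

A is a table. B is a beam. A beam spans the tops of two tables. The clear span between the two tables is 750 mm.

Second table starts at x = 2294; first ends at x = 1544; clear span = 2294 − 1544 = 750 mm.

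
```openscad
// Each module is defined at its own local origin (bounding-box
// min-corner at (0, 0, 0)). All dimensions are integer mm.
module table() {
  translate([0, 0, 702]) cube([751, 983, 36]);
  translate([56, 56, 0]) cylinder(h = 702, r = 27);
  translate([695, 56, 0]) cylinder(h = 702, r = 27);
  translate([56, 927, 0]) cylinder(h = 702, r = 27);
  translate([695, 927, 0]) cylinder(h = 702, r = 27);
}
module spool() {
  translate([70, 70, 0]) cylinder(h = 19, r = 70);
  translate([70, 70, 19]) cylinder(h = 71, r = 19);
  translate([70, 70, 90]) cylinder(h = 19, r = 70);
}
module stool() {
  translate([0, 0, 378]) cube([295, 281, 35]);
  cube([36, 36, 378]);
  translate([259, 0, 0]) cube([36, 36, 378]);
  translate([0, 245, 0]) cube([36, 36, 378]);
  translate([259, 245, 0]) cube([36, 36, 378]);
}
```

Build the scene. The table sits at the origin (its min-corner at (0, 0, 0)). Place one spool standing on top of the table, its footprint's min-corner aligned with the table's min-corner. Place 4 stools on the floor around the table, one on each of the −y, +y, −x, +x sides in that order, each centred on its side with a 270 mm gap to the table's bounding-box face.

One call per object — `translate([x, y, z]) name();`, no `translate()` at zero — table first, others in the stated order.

table();
translate([0, 0, 738]) spool();
translate([228, -551, 0]) stool();
translate([228, 1253, 0]) stool();
translate([-565, 351, 0]) stool();
translate([1021, 351, 0]) stool();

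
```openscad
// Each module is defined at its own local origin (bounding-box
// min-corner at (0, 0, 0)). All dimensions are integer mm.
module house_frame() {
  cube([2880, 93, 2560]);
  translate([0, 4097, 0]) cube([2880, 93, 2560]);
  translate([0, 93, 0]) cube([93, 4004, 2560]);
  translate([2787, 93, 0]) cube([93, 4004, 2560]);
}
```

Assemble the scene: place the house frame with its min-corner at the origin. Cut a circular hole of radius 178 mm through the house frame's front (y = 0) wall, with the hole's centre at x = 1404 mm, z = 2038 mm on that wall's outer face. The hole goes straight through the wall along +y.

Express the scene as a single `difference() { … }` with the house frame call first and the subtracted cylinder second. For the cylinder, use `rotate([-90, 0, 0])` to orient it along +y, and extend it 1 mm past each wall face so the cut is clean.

difference() {
  house_frame();
  translate([1404, -1, 2038]) rotate([-90, 0, 0]) cylinder(h = 95, r = 178);
}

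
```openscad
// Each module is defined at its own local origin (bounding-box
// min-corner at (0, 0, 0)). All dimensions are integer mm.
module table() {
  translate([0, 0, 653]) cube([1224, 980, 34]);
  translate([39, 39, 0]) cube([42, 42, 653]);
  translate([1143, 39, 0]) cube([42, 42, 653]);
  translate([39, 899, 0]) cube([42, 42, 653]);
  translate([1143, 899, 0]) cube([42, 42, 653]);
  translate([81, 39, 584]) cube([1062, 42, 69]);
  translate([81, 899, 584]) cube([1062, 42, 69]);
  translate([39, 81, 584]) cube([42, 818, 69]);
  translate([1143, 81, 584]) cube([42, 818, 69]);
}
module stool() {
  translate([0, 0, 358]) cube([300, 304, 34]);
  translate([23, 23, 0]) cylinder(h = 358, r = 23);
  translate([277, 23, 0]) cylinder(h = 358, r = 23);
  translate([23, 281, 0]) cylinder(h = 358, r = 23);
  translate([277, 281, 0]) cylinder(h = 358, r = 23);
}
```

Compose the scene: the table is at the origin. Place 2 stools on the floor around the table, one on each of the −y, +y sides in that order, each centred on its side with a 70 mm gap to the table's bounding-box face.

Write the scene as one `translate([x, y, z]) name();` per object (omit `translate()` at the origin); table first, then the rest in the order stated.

table();
translate([462, -374, 0]) stool();
translate([462, 1050, 0]) stool();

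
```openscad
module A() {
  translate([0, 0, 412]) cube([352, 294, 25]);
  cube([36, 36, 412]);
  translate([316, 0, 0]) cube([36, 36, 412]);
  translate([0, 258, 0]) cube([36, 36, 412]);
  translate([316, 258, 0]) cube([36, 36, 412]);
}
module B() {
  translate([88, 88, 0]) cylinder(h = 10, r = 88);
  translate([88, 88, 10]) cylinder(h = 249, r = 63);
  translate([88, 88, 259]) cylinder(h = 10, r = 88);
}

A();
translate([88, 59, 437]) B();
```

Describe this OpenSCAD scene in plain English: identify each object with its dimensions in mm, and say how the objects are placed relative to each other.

A is a simple wooden stool: a rectangular seat 352 mm (x) by 294 mm (y), 25 mm thick, top face at z = 437 mm, on four square legs, each 36×36 mm in cross-section. The legs rest on z = 0, each flush with a corner of the seat.

B is a spool: two coaxial disc flanges of radius 88 mm and thickness 10 mm, joined by a core cylinder of radius 63 mm and height 249 mm. The lower flange rests on z = 0 and the three cylinders share a vertical axis.

The spool is on top of the stool, centred.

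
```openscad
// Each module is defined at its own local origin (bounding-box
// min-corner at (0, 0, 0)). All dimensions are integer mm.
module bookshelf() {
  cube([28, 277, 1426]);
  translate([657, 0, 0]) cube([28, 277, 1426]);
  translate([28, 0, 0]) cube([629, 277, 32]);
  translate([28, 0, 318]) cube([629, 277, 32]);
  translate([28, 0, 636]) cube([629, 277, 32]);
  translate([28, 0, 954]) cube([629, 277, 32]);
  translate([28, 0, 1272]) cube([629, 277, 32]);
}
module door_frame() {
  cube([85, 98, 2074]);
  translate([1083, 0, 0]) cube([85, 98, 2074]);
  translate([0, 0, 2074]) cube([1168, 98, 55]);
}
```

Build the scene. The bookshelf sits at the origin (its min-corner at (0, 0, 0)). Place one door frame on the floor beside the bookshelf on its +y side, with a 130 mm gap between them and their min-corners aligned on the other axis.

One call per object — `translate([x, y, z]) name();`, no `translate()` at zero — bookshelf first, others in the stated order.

bookshelf();
translate([0, 407, 0]) door_frame();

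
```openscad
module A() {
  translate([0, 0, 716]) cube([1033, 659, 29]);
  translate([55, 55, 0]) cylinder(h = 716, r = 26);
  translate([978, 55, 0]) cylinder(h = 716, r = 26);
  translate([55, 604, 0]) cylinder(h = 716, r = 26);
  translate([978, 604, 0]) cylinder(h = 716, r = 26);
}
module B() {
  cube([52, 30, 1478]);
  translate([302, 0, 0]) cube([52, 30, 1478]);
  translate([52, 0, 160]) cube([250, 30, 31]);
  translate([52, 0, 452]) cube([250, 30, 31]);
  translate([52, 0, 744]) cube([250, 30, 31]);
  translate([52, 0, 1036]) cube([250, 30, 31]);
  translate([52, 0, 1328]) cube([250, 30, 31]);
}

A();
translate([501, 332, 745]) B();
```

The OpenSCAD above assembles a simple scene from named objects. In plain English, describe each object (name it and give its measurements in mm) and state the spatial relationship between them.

A is a rectangular dining table. The top is 1033×659×29 mm with its upper surface at z = 745 mm. It stands on four round legs of 52 mm diameter, each leg's bounding box inset 29 mm from the nearest pair of top edges, running from the floor to the underside of the top.

B is a wooden ladder with two side rails of 52×30 mm section and 1478 mm height, set 354 mm apart overall. Between them run 5 rectangular rungs (30 mm deep, 31 mm thick), front faces flush with the rails' −y face. The bottom of the first rung is 160 mm above the floor and each subsequent rung is 292 mm higher than the one below.

The ladder is on top of the table.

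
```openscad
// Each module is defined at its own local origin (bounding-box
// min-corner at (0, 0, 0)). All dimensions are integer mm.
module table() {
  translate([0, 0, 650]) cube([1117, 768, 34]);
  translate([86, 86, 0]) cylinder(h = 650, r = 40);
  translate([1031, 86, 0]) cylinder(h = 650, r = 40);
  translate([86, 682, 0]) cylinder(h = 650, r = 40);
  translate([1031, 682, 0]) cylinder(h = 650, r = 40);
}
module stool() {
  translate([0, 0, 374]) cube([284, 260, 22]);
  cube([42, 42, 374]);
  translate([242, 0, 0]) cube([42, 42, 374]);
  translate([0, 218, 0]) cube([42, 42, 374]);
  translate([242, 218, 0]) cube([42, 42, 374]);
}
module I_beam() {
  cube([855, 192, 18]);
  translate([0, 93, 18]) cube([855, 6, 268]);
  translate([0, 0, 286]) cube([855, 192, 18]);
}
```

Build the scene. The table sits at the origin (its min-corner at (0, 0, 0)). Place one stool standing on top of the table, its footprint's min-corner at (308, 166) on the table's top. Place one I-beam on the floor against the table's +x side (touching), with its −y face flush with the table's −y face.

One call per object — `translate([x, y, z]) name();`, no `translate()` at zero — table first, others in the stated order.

table();
translate([308, 166, 684]) stool();
translate([1117, 0, 0]) I_beam();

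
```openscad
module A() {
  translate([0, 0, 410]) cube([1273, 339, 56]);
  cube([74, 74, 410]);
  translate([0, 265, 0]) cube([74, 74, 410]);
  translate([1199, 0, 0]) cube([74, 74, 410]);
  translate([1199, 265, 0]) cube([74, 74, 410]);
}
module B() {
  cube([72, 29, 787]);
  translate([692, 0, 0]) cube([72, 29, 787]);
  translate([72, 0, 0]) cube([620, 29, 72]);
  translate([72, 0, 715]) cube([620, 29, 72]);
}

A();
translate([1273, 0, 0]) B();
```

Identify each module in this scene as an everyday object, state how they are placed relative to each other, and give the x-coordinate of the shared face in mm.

A is a bench. B is a picture frame. The picture frame is against the bench's +x side, with their −y faces flush. The x-coordinate of the shared face is 1273 mm.

The bench's +x face and the picture frame's −x face are both at x = 1273 mm.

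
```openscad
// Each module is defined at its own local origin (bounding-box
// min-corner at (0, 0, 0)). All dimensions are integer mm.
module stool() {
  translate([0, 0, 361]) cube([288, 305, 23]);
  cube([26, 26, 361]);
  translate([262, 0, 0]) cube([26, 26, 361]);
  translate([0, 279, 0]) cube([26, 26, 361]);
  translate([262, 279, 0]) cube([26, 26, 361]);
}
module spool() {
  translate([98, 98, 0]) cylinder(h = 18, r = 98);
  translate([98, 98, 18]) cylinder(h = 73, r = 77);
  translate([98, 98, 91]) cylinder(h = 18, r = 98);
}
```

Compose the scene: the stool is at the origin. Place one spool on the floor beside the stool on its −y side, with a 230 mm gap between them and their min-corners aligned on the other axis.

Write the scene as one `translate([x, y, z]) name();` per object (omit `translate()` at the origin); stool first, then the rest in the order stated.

stool();
translate([0, -426, 0]) spool();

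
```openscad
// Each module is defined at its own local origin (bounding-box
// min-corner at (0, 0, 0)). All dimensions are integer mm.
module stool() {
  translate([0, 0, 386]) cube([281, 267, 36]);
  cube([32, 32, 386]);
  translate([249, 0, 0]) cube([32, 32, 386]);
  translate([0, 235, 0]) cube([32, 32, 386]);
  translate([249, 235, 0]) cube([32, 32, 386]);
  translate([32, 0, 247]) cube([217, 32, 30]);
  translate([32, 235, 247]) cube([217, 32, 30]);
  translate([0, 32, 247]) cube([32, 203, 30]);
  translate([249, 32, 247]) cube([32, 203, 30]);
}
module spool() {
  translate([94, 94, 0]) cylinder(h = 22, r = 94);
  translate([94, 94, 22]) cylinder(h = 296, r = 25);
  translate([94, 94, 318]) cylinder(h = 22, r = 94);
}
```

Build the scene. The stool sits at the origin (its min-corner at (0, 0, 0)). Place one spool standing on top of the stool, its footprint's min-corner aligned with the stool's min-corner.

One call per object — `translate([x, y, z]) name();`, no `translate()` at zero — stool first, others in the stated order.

stool();
translate([0, 0, 422]) spool();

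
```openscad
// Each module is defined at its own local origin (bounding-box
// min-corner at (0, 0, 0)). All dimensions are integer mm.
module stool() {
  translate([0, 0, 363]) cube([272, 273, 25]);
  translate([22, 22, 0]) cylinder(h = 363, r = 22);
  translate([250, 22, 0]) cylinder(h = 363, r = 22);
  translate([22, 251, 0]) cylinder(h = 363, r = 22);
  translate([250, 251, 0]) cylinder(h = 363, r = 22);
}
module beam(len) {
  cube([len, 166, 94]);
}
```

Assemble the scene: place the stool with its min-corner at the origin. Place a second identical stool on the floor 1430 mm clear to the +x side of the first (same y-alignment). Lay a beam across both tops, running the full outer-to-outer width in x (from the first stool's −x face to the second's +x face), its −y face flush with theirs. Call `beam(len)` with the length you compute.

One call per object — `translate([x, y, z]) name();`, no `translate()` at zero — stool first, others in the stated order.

stool();
translate([1702, 0, 0]) stool();
translate([0, 0, 388]) beam(1974);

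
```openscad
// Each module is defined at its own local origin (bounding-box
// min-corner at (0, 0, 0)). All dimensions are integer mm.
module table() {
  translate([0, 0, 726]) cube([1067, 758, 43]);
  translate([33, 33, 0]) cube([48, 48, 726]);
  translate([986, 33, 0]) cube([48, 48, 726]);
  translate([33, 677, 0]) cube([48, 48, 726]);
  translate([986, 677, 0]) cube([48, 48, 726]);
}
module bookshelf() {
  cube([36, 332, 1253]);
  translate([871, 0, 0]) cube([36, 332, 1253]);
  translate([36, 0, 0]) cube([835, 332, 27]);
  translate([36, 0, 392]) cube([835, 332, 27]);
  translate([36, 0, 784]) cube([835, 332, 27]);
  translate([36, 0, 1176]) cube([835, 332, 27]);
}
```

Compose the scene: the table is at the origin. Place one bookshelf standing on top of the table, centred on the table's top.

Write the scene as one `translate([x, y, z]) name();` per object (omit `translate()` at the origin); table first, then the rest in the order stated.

table();
translate([80, 213, 769]) bookshelf();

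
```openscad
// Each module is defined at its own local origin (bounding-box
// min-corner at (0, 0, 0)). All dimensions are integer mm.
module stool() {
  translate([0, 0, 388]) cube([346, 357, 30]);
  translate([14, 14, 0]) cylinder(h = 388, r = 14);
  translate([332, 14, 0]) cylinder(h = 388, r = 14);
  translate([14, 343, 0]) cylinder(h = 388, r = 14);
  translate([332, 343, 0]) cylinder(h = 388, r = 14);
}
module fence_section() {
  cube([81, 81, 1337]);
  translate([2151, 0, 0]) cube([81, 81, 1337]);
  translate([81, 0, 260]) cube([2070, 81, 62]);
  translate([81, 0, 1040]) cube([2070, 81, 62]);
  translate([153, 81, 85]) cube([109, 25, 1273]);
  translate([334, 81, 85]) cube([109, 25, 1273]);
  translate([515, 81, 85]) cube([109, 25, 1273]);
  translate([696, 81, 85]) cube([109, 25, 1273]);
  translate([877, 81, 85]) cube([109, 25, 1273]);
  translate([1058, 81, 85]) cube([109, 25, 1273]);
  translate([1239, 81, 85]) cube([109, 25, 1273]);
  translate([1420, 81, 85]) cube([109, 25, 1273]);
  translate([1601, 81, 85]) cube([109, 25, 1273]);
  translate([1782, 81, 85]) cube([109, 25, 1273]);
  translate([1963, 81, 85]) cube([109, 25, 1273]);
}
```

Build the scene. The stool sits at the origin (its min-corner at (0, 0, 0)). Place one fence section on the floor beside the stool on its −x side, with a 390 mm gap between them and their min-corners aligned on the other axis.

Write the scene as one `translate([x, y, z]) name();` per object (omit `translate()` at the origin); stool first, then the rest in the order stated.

stool();
translate([-2622, 0, 0]) fence_section();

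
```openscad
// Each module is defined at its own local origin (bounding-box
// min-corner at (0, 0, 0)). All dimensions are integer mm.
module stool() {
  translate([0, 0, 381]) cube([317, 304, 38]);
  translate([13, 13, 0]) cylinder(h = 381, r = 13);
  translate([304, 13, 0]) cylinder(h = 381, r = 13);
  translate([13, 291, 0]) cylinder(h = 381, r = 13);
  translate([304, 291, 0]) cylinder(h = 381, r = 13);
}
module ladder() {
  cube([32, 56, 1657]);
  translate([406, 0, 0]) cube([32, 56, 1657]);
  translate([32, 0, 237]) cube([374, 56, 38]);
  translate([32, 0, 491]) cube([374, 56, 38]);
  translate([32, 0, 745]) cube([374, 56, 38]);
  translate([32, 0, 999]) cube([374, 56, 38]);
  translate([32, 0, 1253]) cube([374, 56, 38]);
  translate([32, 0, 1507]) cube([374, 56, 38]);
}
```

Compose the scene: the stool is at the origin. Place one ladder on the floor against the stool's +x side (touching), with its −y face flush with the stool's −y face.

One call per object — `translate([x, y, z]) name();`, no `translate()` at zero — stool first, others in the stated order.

stool();
translate([317, 0, 0]) ladder();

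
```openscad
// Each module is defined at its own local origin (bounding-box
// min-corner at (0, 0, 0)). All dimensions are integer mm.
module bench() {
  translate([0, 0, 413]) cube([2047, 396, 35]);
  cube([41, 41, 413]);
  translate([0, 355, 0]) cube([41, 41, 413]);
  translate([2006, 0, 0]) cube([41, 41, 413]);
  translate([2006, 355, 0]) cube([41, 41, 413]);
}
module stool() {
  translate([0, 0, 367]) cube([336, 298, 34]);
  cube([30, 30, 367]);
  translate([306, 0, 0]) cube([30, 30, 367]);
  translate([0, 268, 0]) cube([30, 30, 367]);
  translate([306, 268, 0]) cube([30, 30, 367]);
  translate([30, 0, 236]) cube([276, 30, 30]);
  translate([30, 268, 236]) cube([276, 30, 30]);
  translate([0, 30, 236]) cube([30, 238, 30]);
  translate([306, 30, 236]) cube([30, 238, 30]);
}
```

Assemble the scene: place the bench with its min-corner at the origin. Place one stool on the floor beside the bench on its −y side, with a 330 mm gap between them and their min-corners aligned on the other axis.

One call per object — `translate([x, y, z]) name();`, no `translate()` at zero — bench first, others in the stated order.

bench();
translate([0, -628, 0]) stool();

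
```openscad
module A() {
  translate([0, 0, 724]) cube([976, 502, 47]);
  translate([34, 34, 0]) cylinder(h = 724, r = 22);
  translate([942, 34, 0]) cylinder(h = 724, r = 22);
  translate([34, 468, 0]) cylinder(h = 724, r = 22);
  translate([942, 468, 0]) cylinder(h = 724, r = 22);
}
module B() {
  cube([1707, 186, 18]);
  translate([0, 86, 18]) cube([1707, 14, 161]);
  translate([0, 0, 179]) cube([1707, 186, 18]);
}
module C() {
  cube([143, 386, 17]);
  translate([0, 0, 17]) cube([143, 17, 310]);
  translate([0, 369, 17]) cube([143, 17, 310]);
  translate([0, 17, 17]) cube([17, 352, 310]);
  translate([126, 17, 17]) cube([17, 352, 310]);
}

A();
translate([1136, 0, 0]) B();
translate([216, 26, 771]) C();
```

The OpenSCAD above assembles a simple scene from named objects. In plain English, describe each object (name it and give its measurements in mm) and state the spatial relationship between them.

A is a table: top 976 mm (x) × 502 mm (y), 47 mm thick, upper face at z = 771 mm, on four round legs of 44 mm diameter, each leg's bounding box inset 12 mm from the nearest pair of top edges, running from z = 0 to the bottom of the top.

B is an I-beam lying along x, 1707 mm long. Overall section height 197 mm. Two flanges 186 mm wide (y) and 18 mm thick, one on the floor and one at the top; a web 14 mm thick runs between them, centred on the flange width.

C is an open storage box with external size 143×386×327 mm and wall thickness 17 mm (the base is also 17 mm thick). The base covers the whole footprint; the four walls stand on the base, with the y-facing walls full-width and the x-facing walls fitting between their inner faces.

The I-beam is on the floor beside the table on its +x side. The open box is on top of the table.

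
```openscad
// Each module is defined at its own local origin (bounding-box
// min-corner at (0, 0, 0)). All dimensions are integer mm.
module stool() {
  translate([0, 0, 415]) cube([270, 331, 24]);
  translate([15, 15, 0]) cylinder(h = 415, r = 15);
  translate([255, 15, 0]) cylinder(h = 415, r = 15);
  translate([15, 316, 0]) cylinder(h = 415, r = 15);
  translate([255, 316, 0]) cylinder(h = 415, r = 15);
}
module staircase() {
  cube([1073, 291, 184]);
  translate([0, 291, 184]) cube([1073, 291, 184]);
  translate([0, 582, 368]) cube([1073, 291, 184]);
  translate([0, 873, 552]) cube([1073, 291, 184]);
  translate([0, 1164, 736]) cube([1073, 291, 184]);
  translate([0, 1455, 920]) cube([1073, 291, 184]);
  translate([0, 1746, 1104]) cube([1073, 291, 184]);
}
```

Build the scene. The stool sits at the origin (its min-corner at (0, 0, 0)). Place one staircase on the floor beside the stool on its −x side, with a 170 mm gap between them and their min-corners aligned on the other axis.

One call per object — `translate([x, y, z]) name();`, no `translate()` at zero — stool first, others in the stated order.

stool();
translate([-1243, 0, 0]) staircase();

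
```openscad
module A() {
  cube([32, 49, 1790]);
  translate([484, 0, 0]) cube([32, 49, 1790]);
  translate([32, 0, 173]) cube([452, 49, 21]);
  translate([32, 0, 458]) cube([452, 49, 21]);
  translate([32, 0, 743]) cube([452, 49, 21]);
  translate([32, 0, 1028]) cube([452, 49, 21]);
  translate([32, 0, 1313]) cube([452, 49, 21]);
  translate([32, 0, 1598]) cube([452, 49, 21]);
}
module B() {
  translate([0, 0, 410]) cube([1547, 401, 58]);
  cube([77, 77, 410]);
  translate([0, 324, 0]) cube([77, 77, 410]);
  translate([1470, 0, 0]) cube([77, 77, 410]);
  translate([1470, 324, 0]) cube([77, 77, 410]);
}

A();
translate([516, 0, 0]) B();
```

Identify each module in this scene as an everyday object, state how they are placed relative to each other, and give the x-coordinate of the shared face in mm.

The ladder's +x face and the bench's −x face are both at x = 516 mm.

A is a ladder. B is a bench. The bench is against the ladder's +x side, with their −y faces flush. The x-coordinate of the shared face is 516 mm.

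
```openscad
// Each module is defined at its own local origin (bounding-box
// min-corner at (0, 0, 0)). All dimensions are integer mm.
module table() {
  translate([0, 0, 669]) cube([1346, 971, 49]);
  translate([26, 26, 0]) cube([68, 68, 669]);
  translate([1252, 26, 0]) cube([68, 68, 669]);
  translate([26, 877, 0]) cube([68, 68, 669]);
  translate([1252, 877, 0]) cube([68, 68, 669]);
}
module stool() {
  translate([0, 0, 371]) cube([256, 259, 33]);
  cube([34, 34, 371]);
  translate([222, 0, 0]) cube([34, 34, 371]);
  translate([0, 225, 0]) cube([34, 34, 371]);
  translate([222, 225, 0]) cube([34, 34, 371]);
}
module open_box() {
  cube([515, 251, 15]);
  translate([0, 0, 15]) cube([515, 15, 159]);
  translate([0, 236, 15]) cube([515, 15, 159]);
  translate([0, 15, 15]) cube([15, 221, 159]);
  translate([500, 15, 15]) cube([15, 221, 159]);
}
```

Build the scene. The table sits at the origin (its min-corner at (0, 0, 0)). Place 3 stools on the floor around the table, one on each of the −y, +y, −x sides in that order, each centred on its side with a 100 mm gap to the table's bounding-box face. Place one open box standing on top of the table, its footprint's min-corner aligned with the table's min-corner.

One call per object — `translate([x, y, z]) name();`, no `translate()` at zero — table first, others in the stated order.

table();
translate([545, -359, 0]) stool();
translate([545, 1071, 0]) stool();
translate([-356, 356, 0]) stool();
translate([0, 0, 718]) open_box();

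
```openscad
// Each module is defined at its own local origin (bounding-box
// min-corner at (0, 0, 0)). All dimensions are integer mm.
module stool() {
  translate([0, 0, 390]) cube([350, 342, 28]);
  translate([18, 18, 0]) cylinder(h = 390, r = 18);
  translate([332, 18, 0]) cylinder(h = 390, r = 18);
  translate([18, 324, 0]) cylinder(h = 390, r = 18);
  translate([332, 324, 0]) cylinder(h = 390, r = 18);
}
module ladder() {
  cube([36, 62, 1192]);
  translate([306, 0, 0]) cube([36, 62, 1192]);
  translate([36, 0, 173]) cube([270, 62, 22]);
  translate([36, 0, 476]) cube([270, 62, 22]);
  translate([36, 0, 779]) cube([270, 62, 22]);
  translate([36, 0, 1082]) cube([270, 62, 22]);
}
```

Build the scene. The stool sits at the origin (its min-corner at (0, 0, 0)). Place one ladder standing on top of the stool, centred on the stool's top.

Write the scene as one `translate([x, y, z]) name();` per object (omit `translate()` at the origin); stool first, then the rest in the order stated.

stool();
translate([4, 140, 418]) ladder();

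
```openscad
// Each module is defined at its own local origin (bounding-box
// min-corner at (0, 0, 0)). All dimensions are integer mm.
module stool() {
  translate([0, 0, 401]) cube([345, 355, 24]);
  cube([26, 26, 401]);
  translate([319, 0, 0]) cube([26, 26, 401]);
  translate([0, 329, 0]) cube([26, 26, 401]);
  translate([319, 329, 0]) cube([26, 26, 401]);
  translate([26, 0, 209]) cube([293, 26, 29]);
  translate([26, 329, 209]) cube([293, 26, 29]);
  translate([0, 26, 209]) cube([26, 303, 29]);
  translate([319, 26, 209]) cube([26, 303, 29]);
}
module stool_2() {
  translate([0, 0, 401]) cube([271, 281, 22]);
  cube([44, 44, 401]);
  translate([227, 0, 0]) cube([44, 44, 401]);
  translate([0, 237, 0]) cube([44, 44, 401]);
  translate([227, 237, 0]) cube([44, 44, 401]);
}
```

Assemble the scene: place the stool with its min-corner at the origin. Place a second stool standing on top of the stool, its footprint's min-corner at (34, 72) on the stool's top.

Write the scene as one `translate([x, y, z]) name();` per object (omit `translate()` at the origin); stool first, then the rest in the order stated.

stool();
translate([34, 72, 425]) stool_2();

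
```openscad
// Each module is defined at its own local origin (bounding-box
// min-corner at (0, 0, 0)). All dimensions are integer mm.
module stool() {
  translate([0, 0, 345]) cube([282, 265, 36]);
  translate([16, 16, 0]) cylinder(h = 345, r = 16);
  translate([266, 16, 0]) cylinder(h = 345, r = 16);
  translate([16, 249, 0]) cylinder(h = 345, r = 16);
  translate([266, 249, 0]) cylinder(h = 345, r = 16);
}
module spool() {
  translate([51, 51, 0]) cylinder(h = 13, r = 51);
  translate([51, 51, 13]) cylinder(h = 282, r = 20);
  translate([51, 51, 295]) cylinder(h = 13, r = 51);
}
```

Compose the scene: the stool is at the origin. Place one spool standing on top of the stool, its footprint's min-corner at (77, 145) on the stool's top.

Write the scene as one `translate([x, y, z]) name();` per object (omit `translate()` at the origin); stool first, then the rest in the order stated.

stool();
translate([77, 145, 381]) spool();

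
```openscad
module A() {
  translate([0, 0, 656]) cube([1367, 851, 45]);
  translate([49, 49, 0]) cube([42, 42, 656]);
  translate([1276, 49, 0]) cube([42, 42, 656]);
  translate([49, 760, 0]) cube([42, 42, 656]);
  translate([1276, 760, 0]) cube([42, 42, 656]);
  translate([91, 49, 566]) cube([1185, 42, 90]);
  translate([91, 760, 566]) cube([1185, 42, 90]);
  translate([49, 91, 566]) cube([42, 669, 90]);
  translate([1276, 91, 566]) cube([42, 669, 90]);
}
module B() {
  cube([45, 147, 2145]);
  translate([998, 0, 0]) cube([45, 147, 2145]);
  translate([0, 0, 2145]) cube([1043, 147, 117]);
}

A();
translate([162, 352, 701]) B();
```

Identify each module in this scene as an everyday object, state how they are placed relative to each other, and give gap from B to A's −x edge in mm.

A is a table. B is a door frame. The door frame is on top of the table, centred. The gap from the door frame to the table's −x edge is 162 mm.

The door frame's min-x is at 162; the table's min-x is 0; gap = 162 mm.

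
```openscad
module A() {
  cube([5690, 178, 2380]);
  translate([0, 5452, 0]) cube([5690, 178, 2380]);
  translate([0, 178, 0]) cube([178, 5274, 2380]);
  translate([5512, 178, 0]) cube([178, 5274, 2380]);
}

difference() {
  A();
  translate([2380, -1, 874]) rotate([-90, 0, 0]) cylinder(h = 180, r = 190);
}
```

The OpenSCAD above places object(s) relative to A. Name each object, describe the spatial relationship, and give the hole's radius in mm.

A is a house frame. The house frame has a circular hole through its front wall. The hole's radius is 190 mm.

The subtracted cylinder has r = 190 mm.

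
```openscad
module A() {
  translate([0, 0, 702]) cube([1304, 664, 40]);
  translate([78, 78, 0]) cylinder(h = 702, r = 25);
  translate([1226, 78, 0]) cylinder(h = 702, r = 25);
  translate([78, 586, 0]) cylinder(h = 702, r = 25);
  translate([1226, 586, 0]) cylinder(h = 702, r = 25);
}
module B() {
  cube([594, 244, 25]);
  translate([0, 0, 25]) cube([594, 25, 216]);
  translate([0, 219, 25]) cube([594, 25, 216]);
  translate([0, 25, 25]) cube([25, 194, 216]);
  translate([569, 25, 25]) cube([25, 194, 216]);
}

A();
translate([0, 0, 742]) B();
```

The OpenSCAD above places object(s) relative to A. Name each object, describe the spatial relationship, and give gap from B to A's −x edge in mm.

A is a table. B is an open box. The open box is on top of the table. The gap from the open box to the table's −x edge is 0 mm.

The open box's min-x is at 0; the table's min-x is 0; gap = 0 mm.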